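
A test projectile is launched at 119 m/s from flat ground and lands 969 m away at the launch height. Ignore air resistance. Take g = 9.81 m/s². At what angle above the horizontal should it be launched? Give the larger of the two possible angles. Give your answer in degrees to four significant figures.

68.92°

Level-ground range R = v₀² sin(2θ)/g ⇒ sin(2θ) = gR/v₀² = 9.81 × 969 / 119² = 0.6713.
2θ = 42.17° or 180° − 42.17° = 137.8°, so θ = 21.08° or 68.92°.
The larger angle is 68.92°.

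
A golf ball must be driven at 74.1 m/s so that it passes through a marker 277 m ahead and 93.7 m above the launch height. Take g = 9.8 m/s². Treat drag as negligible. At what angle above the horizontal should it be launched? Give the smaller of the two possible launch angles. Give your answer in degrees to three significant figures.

35.4°

Trajectory: y = x tanθ − g x² (1 + tan²θ)/(2v₀²). With x = 277, y = 93.7, v₀ = 74.1, g = 9.80:
68.47 tan²θ − 277 tanθ + (162.2) = 0.
tanθ = [277 ± √(277² − 4 × 68.47 × (162.2))] / (2 × 68.47) = (277 ± 179.8) / 136.9, giving tanθ = 0.7101 or 3.335.
θ = 35.38° or 73.31°; the smaller is 35.38°.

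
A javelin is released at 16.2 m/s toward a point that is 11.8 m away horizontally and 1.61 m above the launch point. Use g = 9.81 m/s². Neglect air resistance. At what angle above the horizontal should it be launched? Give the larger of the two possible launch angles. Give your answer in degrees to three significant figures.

Trajectory: y = x tanθ − g x² (1 + tan²θ)/(2v₀²). With x = 11.8, y = 1.61, v₀ = 16.2, g = 9.81:
2.602 tan²θ − 11.8 tanθ + (4.212) = 0.
tanθ = [11.8 ± √(11.8² − 4 × 2.602 × (4.212))] / (2 × 2.602) = (11.8 ± 9.767) / 5.205, giving tanθ = 0.3906 or 4.144.
θ = 21.34° or 76.43°; the larger is 76.43°.

76.4°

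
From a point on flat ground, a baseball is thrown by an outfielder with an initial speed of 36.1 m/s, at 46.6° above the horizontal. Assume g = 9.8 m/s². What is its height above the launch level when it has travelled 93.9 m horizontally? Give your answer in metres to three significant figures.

29.1 m

Resolve: vₓ = 36.10 cos 46.6° = 24.80 m/s and v_y0 = 36.10 sin 46.6° = 26.23 m/s.
At x = 93.9 m, t = x/vₓ = 93.9/24.80 = 3.786 s.
Height: y = v_y0 t − ½ g t² = 26.23 × 3.786 − 4.900 × 3.786² = 99.30 − 70.22 = 29.07 m.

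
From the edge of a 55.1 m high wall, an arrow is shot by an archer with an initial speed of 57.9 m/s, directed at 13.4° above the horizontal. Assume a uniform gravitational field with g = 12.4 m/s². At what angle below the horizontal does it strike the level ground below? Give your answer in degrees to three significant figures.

Horizontal component vₓ = 57.90 cos 13.4° = 56.32 m/s; vertical v_y0 = 57.90 sin 13.4° = 13.42 m/s.
With up positive and y = 0 at the ground: y(t) = 55.1 + (13.42) t − 6.200 t². Setting y = 0 and taking the positive root: t = [13.42 + √(13.42² + 2·12.4·55.1)] / 12.4 = (13.42 + 39.33) / 12.4 = 4.254 s.
At impact: v_y = v_y0 − g t = −39.33 m/s; vₓ = 56.32 m/s.
Angle below horizontal: arctan(|v_y|/vₓ) = arctan(39.33/56.32) = 34.92°.

34.9°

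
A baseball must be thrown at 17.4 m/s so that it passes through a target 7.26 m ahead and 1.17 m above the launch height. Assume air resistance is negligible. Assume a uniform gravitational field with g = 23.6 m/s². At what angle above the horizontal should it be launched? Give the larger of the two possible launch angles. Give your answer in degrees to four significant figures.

Trajectory: y = x tanθ − g x² (1 + tan²θ)/(2v₀²). With x = 7.26, y = 1.17, v₀ = 17.4, g = 23.6:
2.054 tan²θ − 7.26 tanθ + (3.224) = 0.
tanθ = [7.26 ± √(7.26² − 4 × 2.054 × (3.224))] / (2 × 2.054) = (7.26 ± 5.120) / 4.109, giving tanθ = 0.5209 or 3.013.
θ = 27.51° or 71.64°; the larger is 71.64°.

71.64°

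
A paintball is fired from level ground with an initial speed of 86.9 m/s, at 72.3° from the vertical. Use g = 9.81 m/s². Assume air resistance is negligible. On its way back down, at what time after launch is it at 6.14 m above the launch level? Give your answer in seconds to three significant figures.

Horizontal component vₓ = 86.90 sin 72.3° = 82.79 m/s; vertical v_y0 = 86.90 cos 72.3° = 26.42 m/s.
Height y(t) = 26.42 t − 4.905 t² = 6.14 gives 4.905 t² − 26.42 t + 6.14 = 0.
Quadratic formula: t = (26.42 ± √577.57) / 9.81 = (26.42 ± 24.03) / 9.81 → t = 0.2434 s or 5.143 s.
The descending-branch root is 5.143 s.

5.14 s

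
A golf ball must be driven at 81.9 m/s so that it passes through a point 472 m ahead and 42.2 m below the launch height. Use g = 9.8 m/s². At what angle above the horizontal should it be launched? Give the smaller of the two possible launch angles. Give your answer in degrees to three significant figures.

Trajectory: y = x tanθ − g x² (1 + tan²θ)/(2v₀²). With x = 472, y = −42.2, v₀ = 81.9, g = 9.80:
162.7 tan²θ − 472 tanθ + (120.5) = 0.
tanθ = [472 ± √(472² − 4 × 162.7 × (120.5))] / (2 × 162.7) = (472 ± 379.9) / 325.5, giving tanθ = 0.2830 or 2.617.
θ = 15.80° or 69.09°; the smaller is 15.80°.

15.8°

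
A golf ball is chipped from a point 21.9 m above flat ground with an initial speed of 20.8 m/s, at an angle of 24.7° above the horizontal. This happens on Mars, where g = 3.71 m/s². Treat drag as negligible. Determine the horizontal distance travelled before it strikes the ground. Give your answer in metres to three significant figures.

123 m

Components: vₓ = 20.80 cos 24.7° = 18.90 m/s, v_y0 = 20.80 sin 24.7° = 8.692 m/s.
The projectile lands when y = 21.9 + (8.692) t − ½·3.71·t² = 0. Positive root: t = (8.692 + √(8.692² + 2·3.71·21.9)) / 3.71 = (8.692 + 15.43) / 3.71 = 6.501 s.
Horizontal distance: R = vₓ t = 18.90 × 6.501 = 122.9 m.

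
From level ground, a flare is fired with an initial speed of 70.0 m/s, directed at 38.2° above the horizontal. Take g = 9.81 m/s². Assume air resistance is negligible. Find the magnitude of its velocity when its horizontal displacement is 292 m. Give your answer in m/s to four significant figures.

Components: vₓ = 70.00 cos 38.2° = 55.01 m/s, v_y0 = 70.00 sin 38.2° = 43.29 m/s.
Time to reach x = 292 m: t = x/vₓ = 292/55.01 = 5.308 s.
Vertical velocity there: v_y = v_y0 − g t = 43.29 − 9.81 × 5.308 = −8.784 m/s.
Speed: √(vₓ² + v_y²) = √(55.01² + 8.784²) = 55.71 m/s.

55.71 m/s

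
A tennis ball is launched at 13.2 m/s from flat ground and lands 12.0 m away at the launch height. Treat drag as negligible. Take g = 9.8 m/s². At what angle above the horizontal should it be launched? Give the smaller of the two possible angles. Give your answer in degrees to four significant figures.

From R = (v₀²/g) sin 2θ: sin 2θ = 9.80 × 12.0 / 174.24 = 0.6749.
2θ = 42.45° or 180° − 42.45° = 137.6°, so θ = 21.22° or 68.78°.
The smaller angle is 21.22°.

21.22°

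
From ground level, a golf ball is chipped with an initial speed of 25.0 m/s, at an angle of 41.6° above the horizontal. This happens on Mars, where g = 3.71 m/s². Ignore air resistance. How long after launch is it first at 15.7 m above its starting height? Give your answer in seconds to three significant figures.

1.08 s

Components: vₓ = 25.00 cos 41.6° = 18.69 m/s, v_y0 = 25.00 sin 41.6° = 16.60 m/s.
Require v_y0 t − ½ g t² = 15.7, i.e. 1.855 t² − 16.60 t + 15.7 = 0.
t = [16.60 ± √(16.60² − 2·3.71·15.7)] / 3.71 = (16.60 ± 12.61) / 3.71, so t = 1.075 s or t = 7.873 s.
The first (ascending) time is 1.075 s.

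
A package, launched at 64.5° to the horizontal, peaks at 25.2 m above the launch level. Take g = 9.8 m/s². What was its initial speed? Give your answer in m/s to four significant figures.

At the peak v_y = 0, so v_y0 = √(2gH) = √(2 × 9.80 × 25.2) = 22.22 m/s.
v_y0 = v₀ sin θ ⇒ v₀ = 22.22 / sin 64.5° = 24.62 m/s.

24.62 m/s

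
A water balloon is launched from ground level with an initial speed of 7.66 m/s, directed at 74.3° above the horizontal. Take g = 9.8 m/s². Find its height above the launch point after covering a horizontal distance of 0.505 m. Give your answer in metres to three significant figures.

vₓ = 7.660 cos 74.3° = 2.073 m/s; v_y0 = 7.660 sin 74.3° = 7.374 m/s.
Time to reach x = 0.505 m: t = x/vₓ = 0.505/2.073 = 0.2436 s.
Height: y = v_y0 t − ½ g t² = 7.374 × 0.2436 − 4.900 × 0.2436² = 1.797 − 0.2908 = 1.506 m.

1.51 m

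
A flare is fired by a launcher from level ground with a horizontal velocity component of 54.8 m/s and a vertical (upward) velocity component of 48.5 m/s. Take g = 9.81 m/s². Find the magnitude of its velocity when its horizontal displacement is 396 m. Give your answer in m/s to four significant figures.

Time to reach x = 396 m: t = x/vₓ = 396/54.80 = 7.226 s.
Vertical velocity there: v_y = v_y0 − g t = 48.50 − 9.81 × 7.226 = −22.39 m/s.
Speed: √(vₓ² + v_y²) = √(54.80² + 22.39²) = 59.20 m/s.

59.20 m/s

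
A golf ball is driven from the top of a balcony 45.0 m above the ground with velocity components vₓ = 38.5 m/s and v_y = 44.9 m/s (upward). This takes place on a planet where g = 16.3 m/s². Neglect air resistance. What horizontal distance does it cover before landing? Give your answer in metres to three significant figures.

Vertical motion (up positive, ground at y = 0): 8.150 t² − (44.90) t − 45.0 = 0, so t = (44.90 + √(44.90² + 2·16.3·45.0)) / 16.3 = (44.90 + 59.02) / 16.3 = 6.375 s.
Horizontal distance: R = vₓ t = 38.50 × 6.375 = 245.4 m.

245 m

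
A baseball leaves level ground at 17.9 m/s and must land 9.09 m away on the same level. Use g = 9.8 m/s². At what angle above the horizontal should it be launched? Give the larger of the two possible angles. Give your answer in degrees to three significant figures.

R = v₀² sin 2θ / g gives sin 2θ = gR/v₀² = 9.80·9.09/17.9² = 0.2780.
2θ = 16.14° or 180° − 16.14° = 163.9°, so θ = 8.071° or 81.93°.
The larger angle is 81.93°.

81.9°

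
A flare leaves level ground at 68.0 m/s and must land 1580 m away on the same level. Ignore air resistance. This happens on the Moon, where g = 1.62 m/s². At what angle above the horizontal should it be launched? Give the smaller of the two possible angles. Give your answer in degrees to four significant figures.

16.81°

From R = (v₀²/g) sin 2θ: sin 2θ = 1.62 × 1580 / 4624.0 = 0.5535.
2θ = 33.61° or 180° − 33.61° = 146.4°, so θ = 16.81° or 73.19°.
The smaller angle is 16.81°.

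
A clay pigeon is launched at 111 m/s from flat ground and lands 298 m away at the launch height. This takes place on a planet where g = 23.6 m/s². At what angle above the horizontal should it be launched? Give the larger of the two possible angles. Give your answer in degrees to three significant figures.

From R = (v₀²/g) sin 2θ: sin 2θ = 23.6 × 298 / 12321 = 0.5708.
2θ = 34.81° or 180° − 34.81° = 145.2°, so θ = 17.40° or 72.60°.
The larger angle is 72.60°.

72.6°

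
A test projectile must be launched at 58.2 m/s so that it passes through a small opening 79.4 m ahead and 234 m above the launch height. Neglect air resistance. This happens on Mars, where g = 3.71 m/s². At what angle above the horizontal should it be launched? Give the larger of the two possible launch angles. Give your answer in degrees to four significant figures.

Trajectory: y = x tanθ − g x² (1 + tan²θ)/(2v₀²). With x = 79.4, y = 234, v₀ = 58.2, g = 3.71:
3.453 tan²θ − 79.4 tanθ + (237.5) = 0.
tanθ = [79.4 ± √(79.4² − 4 × 3.453 × (237.5))] / (2 × 3.453) = (79.4 ± 55.00) / 6.905, giving tanθ = 3.533 or 19.46.
θ = 74.20° or 87.06°; the larger is 87.06°.

87.06°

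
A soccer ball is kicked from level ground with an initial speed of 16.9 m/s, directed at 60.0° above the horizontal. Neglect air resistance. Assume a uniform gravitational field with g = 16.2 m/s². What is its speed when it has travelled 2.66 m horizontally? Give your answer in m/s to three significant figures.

12.7 m/s

vₓ = 16.90 cos 60.0° = 8.450 m/s; v_y0 = 16.90 sin 60.0° = 14.64 m/s.
Time to reach x = 2.66 m: t = x/vₓ = 2.66/8.450 = 0.3148 s.
Vertical velocity there: v_y = v_y0 − g t = 14.64 − 16.2 × 0.3148 = 9.536 m/s.
Speed: √(vₓ² + v_y²) = √(8.450² + 9.536²) = 12.74 m/s.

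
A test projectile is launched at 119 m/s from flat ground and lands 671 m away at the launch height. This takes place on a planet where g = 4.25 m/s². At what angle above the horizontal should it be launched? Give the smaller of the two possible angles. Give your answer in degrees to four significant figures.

5.809°

Level-ground range R = v₀² sin(2θ)/g ⇒ sin(2θ) = gR/v₀² = 4.25 × 671 / 119² = 0.2014.
2θ = 11.62° or 180° − 11.62° = 168.4°, so θ = 5.809° or 84.19°.
The smaller angle is 5.809°.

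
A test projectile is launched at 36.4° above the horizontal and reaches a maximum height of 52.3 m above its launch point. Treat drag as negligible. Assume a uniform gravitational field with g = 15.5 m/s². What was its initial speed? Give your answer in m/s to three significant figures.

67.9 m/s

At the peak v_y = 0, so v_y0 = √(2gH) = √(2 × 15.5 × 52.3) = 40.27 m/s.
v_y0 = v₀ sin θ ⇒ v₀ = 40.27 / sin 36.4° = 67.85 m/s.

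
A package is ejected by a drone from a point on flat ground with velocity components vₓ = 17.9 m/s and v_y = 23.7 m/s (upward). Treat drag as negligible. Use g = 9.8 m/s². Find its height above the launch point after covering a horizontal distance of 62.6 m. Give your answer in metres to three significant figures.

At x = 62.6 m, t = x/vₓ = 62.6/17.90 = 3.497 s.
Height: y = v_y0 t − ½ g t² = 23.70 × 3.497 − 4.900 × 3.497² = 82.88 − 59.93 = 22.95 m.

23.0 m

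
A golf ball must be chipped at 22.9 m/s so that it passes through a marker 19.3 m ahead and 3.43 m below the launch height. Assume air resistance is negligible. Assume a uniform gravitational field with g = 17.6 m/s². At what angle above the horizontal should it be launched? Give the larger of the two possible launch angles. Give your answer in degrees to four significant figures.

71.18°

Trajectory: y = x tanθ − g x² (1 + tan²θ)/(2v₀²). With x = 19.3, y = −3.43, v₀ = 22.9, g = 17.6:
6.251 tan²θ − 19.3 tanθ + (2.821) = 0.
tanθ = [19.3 ± √(19.3² − 4 × 6.251 × (2.821))] / (2 × 6.251) = (19.3 ± 17.38) / 12.50, giving tanθ = 0.1538 or 2.934.
θ = 8.744° or 71.18°; the larger is 71.18°.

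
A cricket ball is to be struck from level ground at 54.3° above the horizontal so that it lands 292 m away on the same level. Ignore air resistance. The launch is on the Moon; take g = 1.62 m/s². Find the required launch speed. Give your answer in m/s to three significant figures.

22.3 m/s

Level-ground range: R = v₀² sin(2θ)/g, so v₀ = √(gR / sin 2θ).
v₀ = √(1.62 × 292 / sin 108.6°) = √(473.0 / 0.9478) = √499.11 = 22.34 m/s.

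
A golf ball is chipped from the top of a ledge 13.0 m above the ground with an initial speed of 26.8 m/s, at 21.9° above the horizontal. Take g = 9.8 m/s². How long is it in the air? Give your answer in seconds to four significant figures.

2.942 s

Components: vₓ = 26.80 cos 21.9° = 24.87 m/s, v_y0 = 26.80 sin 21.9° = 9.996 m/s.
The projectile lands when y = 13.0 + (9.996) t − ½·9.80·t² = 0. Positive root: t = (9.996 + √(9.996² + 2·9.80·13.0)) / 9.80 = (9.996 + 18.83) / 9.80 = 2.942 s.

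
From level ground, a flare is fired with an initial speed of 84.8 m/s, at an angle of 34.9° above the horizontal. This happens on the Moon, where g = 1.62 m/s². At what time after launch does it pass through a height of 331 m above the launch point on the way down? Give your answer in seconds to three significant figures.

vₓ = 84.80 cos 34.9° = 69.55 m/s; v_y0 = 84.80 sin 34.9° = 48.52 m/s.
Require v_y0 t − ½ g t² = 331, i.e. 0.8100 t² − 48.52 t + 331 = 0.
Quadratic formula: t = (48.52 ± √1281.6) / 1.62 = (48.52 ± 35.80) / 1.62 → t = 7.851 s or 52.05 s.
The descending-branch root is 52.05 s.

52.0 s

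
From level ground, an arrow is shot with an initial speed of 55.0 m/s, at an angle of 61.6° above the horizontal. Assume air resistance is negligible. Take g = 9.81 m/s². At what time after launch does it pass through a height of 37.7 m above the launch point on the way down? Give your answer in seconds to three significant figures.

9.01 s

Components: vₓ = 55.00 cos 61.6° = 26.16 m/s, v_y0 = 55.00 sin 61.6° = 48.38 m/s.
Require v_y0 t − ½ g t² = 37.7, i.e. 4.905 t² − 48.38 t + 37.7 = 0.
Quadratic formula: t = (48.38 ± √1601.0) / 9.81 = (48.38 ± 40.01) / 9.81 → t = 0.8530 s or 9.011 s.
The descending-branch root is 9.011 s.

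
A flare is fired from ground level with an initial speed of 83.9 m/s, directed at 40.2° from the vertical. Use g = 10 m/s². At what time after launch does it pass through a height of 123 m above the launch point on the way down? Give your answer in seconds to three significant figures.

Components: vₓ = 83.90 sin 40.2° = 54.15 m/s, v_y0 = 83.90 cos 40.2° = 64.08 m/s.
Set y = v_y0 t − ½ g t² = 123: 5.000 t² − 64.08 t + 123 = 0.
Quadratic formula: t = (64.08 ± √1646.6) / 10.0 = (64.08 ± 40.58) / 10.0 → t = 2.350 s or 10.47 s.
The descending-branch root is 10.47 s.

10.5 s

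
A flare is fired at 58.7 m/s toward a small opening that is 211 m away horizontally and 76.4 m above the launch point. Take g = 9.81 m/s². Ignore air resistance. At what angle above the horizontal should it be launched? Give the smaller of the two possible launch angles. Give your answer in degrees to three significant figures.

Trajectory: y = x tanθ − g x² (1 + tan²θ)/(2v₀²). With x = 211, y = 76.4, v₀ = 58.7, g = 9.81:
63.38 tan²θ − 211 tanθ + (139.8) = 0.
tanθ = [211 ± √(211² − 4 × 63.38 × (139.8))] / (2 × 63.38) = (211 ± 95.33) / 126.8, giving tanθ = 0.9126 or 2.417.
θ = 42.38° or 67.52°; the smaller is 42.38°.

42.4°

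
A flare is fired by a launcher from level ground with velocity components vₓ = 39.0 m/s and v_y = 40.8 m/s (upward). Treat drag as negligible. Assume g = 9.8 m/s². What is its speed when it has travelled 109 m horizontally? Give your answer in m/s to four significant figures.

At x = 109 m, t = x/vₓ = 109/39.00 = 2.795 s.
Vertical velocity there: v_y = v_y0 − g t = 40.80 − 9.80 × 2.795 = 13.41 m/s.
Speed: √(vₓ² + v_y²) = √(39.00² + 13.41²) = 41.24 m/s.

41.24 m/s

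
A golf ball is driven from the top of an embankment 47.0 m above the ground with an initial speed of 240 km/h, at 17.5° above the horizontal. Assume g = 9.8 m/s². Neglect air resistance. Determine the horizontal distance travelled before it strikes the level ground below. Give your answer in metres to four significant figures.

Convert: 240 km/h = 240/3.6 = 66.67 m/s.
Horizontal component vₓ = 66.67 cos 17.5° = 63.58 m/s; vertical v_y0 = 66.67 sin 17.5° = 20.05 m/s.
Vertical motion (up positive, ground at y = 0): 4.900 t² − (20.05) t − 47.0 = 0, so t = (20.05 + √(20.05² + 2·9.80·47.0)) / 9.80 = (20.05 + 36.37) / 9.80 = 5.757 s.
Horizontal distance: R = vₓ t = 63.58 × 5.757 = 366.1 m.

366.1 m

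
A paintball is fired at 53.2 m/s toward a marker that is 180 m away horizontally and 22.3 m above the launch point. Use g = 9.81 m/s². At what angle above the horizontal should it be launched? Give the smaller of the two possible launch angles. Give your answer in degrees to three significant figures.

Trajectory: y = x tanθ − g x² (1 + tan²θ)/(2v₀²). With x = 180, y = 22.3, v₀ = 53.2, g = 9.81:
56.15 tan²θ − 180 tanθ + (78.45) = 0.
tanθ = [180 ± √(180² − 4 × 56.15 × (78.45))] / (2 × 56.15) = (180 ± 121.6) / 112.3, giving tanθ = 0.5203 or 2.685.
θ = 27.49° or 69.57°; the smaller is 27.49°.

27.5°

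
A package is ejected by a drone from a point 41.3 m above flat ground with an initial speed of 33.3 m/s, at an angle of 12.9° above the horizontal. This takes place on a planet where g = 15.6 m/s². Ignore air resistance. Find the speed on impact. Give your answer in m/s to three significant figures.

vₓ = 33.30 cos 12.9° = 32.46 m/s; v_y0 = 33.30 sin 12.9° = 7.434 m/s.
Vertical motion (up positive, ground at y = 0): 7.800 t² − (7.434) t − 41.3 = 0, so t = (7.434 + √(7.434² + 2·15.6·41.3)) / 15.6 = (7.434 + 36.66) / 15.6 = 2.826 s.
Vertical velocity at impact: v_y = v_y0 − g t = 7.434 − 15.6 × 2.826 = −36.66 m/s.
Speed: |v| = √(vₓ² + v_y²) = √(32.46² + 36.66²) = 48.96 m/s.

49.0 m/s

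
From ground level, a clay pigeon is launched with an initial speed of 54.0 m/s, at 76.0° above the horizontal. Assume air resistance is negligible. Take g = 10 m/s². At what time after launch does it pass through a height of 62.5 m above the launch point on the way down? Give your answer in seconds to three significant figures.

vₓ = 54.00 cos 76.0° = 13.06 m/s; v_y0 = 54.00 sin 76.0° = 52.40 m/s.
Require v_y0 t − ½ g t² = 62.5, i.e. 5.000 t² − 52.40 t + 62.5 = 0.
t = [52.40 ± √(52.40² − 2·10.0·62.5)] / 10.0 = (52.40 ± 38.67) / 10.0, so t = 1.373 s or t = 9.107 s.
The descending-branch root is 9.107 s.

9.11 s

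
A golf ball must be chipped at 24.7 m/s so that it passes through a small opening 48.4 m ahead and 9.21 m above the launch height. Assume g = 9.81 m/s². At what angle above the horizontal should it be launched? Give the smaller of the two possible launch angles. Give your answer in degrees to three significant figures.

Trajectory: y = x tanθ − g x² (1 + tan²θ)/(2v₀²). With x = 48.4, y = 9.21, v₀ = 24.7, g = 9.81:
18.83 tan²θ − 48.4 tanθ + (28.04) = 0.
tanθ = [48.4 ± √(48.4² − 4 × 18.83 × (28.04))] / (2 × 18.83) = (48.4 ± 15.16) / 37.67, giving tanθ = 0.8824 or 1.687.
θ = 41.43° or 59.35°; the smaller is 41.43°.

41.4°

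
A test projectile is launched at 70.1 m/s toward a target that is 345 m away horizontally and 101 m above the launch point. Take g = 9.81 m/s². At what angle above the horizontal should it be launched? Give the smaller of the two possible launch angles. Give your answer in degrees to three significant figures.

43.3°

Trajectory: y = x tanθ − g x² (1 + tan²θ)/(2v₀²). With x = 345, y = 101, v₀ = 70.1, g = 9.81:
118.8 tan²θ − 345 tanθ + (219.8) = 0.
tanθ = [345 ± √(345² − 4 × 118.8 × (219.8))] / (2 × 118.8) = (345 ± 120.7) / 237.6, giving tanθ = 0.9440 or 1.960.
θ = 43.35° or 62.97°; the smaller is 43.35°.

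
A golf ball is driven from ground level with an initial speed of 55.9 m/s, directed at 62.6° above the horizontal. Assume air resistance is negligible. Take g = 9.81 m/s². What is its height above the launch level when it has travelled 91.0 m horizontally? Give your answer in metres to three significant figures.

vₓ = 55.90 cos 62.6° = 25.73 m/s; v_y0 = 55.90 sin 62.6° = 49.63 m/s.
x = vₓ t ⇒ t = 91.0/25.73 = 3.537 s.
Height: y = v_y0 t − ½ g t² = 49.63 × 3.537 − 4.905 × 3.537² = 175.6 − 61.38 = 114.2 m.

114 m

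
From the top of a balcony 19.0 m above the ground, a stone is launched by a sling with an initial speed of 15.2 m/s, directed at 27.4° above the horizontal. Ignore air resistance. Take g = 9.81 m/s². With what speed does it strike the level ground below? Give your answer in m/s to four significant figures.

24.57 m/s

vₓ = 15.20 cos 27.4° = 13.49 m/s; v_y0 = 15.20 sin 27.4° = 6.995 m/s.
The projectile lands when y = 19.0 + (6.995) t − ½·9.81·t² = 0. Positive root: t = (6.995 + √(6.995² + 2·9.81·19.0)) / 9.81 = (6.995 + 20.54) / 9.81 = 2.806 s.
Vertical velocity at impact: v_y = v_y0 − g t = 6.995 − 9.81 × 2.806 = −20.54 m/s.
Speed: |v| = √(vₓ² + v_y²) = √(13.49² + 20.54²) = 24.57 m/s.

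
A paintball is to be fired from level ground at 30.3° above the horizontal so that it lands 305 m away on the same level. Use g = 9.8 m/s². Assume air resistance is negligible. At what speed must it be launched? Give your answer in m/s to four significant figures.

58.57 m/s

Level-ground range: R = v₀² sin(2θ)/g, so v₀ = √(gR / sin 2θ).
v₀ = √(9.80 × 305 / sin 60.60°) = √(2989 / 0.8712) = √3430.8 = 58.57 m/s.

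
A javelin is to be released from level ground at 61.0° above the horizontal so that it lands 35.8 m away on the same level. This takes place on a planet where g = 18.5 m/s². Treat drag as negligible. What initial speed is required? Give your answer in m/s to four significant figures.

Level-ground range: R = v₀² sin(2θ)/g, so v₀ = √(gR / sin 2θ).
v₀ = √(18.5 × 35.8 / sin 122.0°) = √(662.3 / 0.8480) = √780.97 = 27.95 m/s.

27.95 m/s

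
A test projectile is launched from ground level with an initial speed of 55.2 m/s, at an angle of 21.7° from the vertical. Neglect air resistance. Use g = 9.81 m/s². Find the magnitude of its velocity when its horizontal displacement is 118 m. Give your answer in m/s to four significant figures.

21.12 m/s

Components: vₓ = 55.20 sin 21.7° = 20.41 m/s, v_y0 = 55.20 cos 21.7° = 51.29 m/s.
Time to reach x = 118 m: t = x/vₓ = 118/20.41 = 5.781 s.
Vertical velocity there: v_y = v_y0 − g t = 51.29 − 9.81 × 5.781 = −5.428 m/s.
Speed: √(vₓ² + v_y²) = √(20.41² + 5.428²) = 21.12 m/s.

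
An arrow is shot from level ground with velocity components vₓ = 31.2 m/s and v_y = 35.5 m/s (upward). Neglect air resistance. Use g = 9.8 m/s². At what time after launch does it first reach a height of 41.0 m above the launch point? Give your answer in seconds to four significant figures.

1.442 s

Require v_y0 t − ½ g t² = 41.0, i.e. 4.900 t² − 35.50 t + 41.0 = 0.
Quadratic formula: t = (35.50 ± √456.65) / 9.80 = (35.50 ± 21.37) / 9.80 → t = 1.442 s or 5.803 s.
The first (ascending) time is 1.442 s.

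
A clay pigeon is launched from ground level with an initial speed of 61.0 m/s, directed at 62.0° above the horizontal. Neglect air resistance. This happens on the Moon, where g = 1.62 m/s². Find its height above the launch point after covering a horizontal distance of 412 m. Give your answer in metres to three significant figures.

607 m

Horizontal component vₓ = 61.00 cos 62.0° = 28.64 m/s; vertical v_y0 = 61.00 sin 62.0° = 53.86 m/s.
At x = 412 m, t = x/vₓ = 412/28.64 = 14.39 s.
Height: y = v_y0 t − ½ g t² = 53.86 × 14.39 − 0.8100 × 14.39² = 774.9 − 167.6 = 607.2 m.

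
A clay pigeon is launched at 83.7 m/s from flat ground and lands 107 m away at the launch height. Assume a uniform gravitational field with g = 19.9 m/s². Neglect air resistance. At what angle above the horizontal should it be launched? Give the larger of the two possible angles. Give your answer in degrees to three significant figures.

81.2°

R = v₀² sin 2θ / g gives sin 2θ = gR/v₀² = 19.9·107/83.7² = 0.3039.
2θ = 17.69° or 180° − 17.69° = 162.3°, so θ = 8.847° or 81.15°.
The larger angle is 81.15°.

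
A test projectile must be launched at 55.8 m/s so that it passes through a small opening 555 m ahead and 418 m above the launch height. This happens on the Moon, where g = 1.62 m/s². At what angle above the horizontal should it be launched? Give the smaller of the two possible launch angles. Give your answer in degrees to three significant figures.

Trajectory: y = x tanθ − g x² (1 + tan²θ)/(2v₀²). With x = 555, y = 418, v₀ = 55.8, g = 1.62:
80.13 tan²θ − 555 tanθ + (498.1) = 0.
tanθ = [555 ± √(555² − 4 × 80.13 × (498.1))] / (2 × 80.13) = (555 ± 385.2) / 160.3, giving tanθ = 1.060 or 5.866.
θ = 46.66° or 80.33°; the smaller is 46.66°.

46.7°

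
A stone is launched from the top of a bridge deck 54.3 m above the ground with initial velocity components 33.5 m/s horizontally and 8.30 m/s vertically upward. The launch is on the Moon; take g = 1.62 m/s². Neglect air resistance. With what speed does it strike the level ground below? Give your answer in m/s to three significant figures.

37.0 m/s

The projectile lands when y = 54.3 + (8.300) t − ½·1.62·t² = 0. Positive root: t = (8.300 + √(8.300² + 2·1.62·54.3)) / 1.62 = (8.300 + 15.65) / 1.62 = 14.78 s.
Vertical velocity at impact: v_y = v_y0 − g t = 8.300 − 1.62 × 14.78 = −15.65 m/s.
Speed: |v| = √(vₓ² + v_y²) = √(33.50² + 15.65²) = 36.97 m/s.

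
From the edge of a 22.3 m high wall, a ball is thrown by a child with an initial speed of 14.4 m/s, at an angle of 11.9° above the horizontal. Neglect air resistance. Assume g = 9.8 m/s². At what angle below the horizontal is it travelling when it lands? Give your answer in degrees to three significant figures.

56.3°

Horizontal component vₓ = 14.40 cos 11.9° = 14.09 m/s; vertical v_y0 = 14.40 sin 11.9° = 2.969 m/s.
With up positive and y = 0 at the ground: y(t) = 22.3 + (2.969) t − 4.900 t². Setting y = 0 and taking the positive root: t = [2.969 + √(2.969² + 2·9.80·22.3)] / 9.80 = (2.969 + 21.12) / 9.80 = 2.458 s.
At impact: v_y = v_y0 − g t = −21.12 m/s; vₓ = 14.09 m/s.
Angle below horizontal: arctan(|v_y|/vₓ) = arctan(21.12/14.09) = 56.29°.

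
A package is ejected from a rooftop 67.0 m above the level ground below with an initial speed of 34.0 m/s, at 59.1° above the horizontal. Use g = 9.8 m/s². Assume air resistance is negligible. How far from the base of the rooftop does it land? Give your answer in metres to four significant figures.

134.9 m

Resolve: vₓ = 34.00 cos 59.1° = 17.46 m/s and v_y0 = 34.00 sin 59.1° = 29.17 m/s.
The projectile lands when y = 67.0 + (29.17) t − ½·9.80·t² = 0. Positive root: t = (29.17 + √(29.17² + 2·9.80·67.0)) / 9.80 = (29.17 + 46.52) / 9.80 = 7.724 s.
Horizontal distance: R = vₓ t = 17.46 × 7.724 = 134.9 m.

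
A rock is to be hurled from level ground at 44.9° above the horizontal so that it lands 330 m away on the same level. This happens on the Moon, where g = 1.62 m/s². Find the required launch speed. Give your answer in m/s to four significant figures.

23.12 m/s

Level-ground range: R = v₀² sin(2θ)/g, so v₀ = √(gR / sin 2θ).
v₀ = √(1.62 × 330 / sin 89.80°) = √(534.6 / 1.0000) = √534.60 = 23.12 m/s.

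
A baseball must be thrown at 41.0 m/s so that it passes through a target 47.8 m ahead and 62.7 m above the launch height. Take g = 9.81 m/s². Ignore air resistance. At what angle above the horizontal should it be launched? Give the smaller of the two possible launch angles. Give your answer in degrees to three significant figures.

Trajectory: y = x tanθ − g x² (1 + tan²θ)/(2v₀²). With x = 47.8, y = 62.7, v₀ = 41.0, g = 9.81:
6.667 tan²θ − 47.8 tanθ + (69.37) = 0.
tanθ = [47.8 ± √(47.8² − 4 × 6.667 × (69.37))] / (2 × 6.667) = (47.8 ± 20.86) / 13.33, giving tanθ = 2.021 or 5.149.
θ = 63.67° or 79.01°; the smaller is 63.67°.

63.7°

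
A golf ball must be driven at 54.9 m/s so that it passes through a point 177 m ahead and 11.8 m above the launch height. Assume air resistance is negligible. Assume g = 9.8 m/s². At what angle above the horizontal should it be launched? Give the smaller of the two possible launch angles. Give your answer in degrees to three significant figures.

Trajectory: y = x tanθ − g x² (1 + tan²θ)/(2v₀²). With x = 177, y = 11.8, v₀ = 54.9, g = 9.80:
50.93 tan²θ − 177 tanθ + (62.73) = 0.
tanθ = [177 ± √(177² − 4 × 50.93 × (62.73))] / (2 × 50.93) = (177 ± 136.2) / 101.9, giving tanθ = 0.4006 or 3.075.
θ = 21.83° or 71.98°; the smaller is 21.83°.

21.8°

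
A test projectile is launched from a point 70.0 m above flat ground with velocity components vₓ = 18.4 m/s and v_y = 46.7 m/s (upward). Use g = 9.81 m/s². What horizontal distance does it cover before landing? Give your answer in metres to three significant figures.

The projectile lands when y = 70.0 + (46.70) t − ½·9.81·t² = 0. Positive root: t = (46.70 + √(46.70² + 2·9.81·70.0)) / 9.81 = (46.70 + 59.62) / 9.81 = 10.84 s.
Horizontal distance: R = vₓ t = 18.40 × 10.84 = 199.4 m.

199 m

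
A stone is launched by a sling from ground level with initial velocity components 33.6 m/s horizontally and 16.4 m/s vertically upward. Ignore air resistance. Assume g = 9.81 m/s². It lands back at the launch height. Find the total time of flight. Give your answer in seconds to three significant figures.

Time of flight on level ground: T = 2 v_y0 / g = 2 × 16.40 / 9.81 = 3.344 s.

3.34 s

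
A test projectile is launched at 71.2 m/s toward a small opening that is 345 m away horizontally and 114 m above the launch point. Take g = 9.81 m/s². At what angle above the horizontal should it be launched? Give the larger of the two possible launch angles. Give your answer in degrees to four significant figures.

63.45°

Trajectory: y = x tanθ − g x² (1 + tan²θ)/(2v₀²). With x = 345, y = 114, v₀ = 71.2, g = 9.81:
115.2 tan²θ − 345 tanθ + (229.2) = 0.
tanθ = [345 ± √(345² − 4 × 115.2 × (229.2))] / (2 × 115.2) = (345 ± 116.0) / 230.3, giving tanθ = 0.9942 or 2.002.
θ = 44.83° or 63.45°; the larger is 63.45°.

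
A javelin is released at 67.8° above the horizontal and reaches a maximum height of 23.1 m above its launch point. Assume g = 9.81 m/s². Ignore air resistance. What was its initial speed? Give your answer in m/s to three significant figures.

At the peak v_y = 0, so v_y0 = √(2gH) = √(2 × 9.81 × 23.1) = 21.29 m/s.
v_y0 = v₀ sin θ ⇒ v₀ = 21.29 / sin 67.8° = 22.99 m/s.

23.0 m/s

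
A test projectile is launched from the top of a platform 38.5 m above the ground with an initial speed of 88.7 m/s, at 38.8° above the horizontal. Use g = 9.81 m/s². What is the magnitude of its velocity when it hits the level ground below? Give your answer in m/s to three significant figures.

92.9 m/s

Components: vₓ = 88.70 cos 38.8° = 69.13 m/s, v_y0 = 88.70 sin 38.8° = 55.58 m/s.
With up positive and y = 0 at the ground: y(t) = 38.5 + (55.58) t − 4.905 t². Setting y = 0 and taking the positive root: t = [55.58 + √(55.58² + 2·9.81·38.5)] / 9.81 = (55.58 + 62.00) / 9.81 = 11.99 s.
Vertical velocity at impact: v_y = v_y0 − g t = 55.58 − 9.81 × 11.99 = −62.00 m/s.
Speed: |v| = √(vₓ² + v_y²) = √(69.13² + 62.00²) = 92.86 m/s.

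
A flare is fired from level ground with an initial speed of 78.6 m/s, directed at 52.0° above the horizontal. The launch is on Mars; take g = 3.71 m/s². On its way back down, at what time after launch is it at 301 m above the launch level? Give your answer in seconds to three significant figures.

27.5 s

Resolve: vₓ = 78.60 cos 52.0° = 48.39 m/s and v_y0 = 78.60 sin 52.0° = 61.94 m/s.
Height y(t) = 61.94 t − 1.855 t² = 301 gives 1.855 t² − 61.94 t + 301 = 0.
t = [61.94 ± √(61.94² − 2·3.71·301)] / 3.71 = (61.94 ± 40.04) / 3.71, so t = 5.904 s or t = 27.49 s.
The descending-branch root is 27.49 s.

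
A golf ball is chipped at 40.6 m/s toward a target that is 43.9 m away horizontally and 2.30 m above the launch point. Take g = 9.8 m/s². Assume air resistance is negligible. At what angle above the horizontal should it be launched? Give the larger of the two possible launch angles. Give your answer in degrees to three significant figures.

82.4°

Trajectory: y = x tanθ − g x² (1 + tan²θ)/(2v₀²). With x = 43.9, y = 2.30, v₀ = 40.6, g = 9.80:
5.729 tan²θ − 43.9 tanθ + (8.029) = 0.
tanθ = [43.9 ± √(43.9² − 4 × 5.729 × (8.029))] / (2 × 5.729) = (43.9 ± 41.75) / 11.46, giving tanθ = 0.1875 or 7.475.
θ = 10.62° or 82.38°; the larger is 82.38°.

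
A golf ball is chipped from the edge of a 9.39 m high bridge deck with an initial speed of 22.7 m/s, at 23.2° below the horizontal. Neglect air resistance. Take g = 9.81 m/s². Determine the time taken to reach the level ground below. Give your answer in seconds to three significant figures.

0.745 s

Resolve: vₓ = 22.70 cos 23.2° = 20.86 m/s and v_y0 = −8.942 m/s (downward).
The projectile lands when y = 9.39 + (−8.942) t − ½·9.81·t² = 0. Positive root: t = (−8.942 + √(8.942² + 2·9.81·9.39)) / 9.81 = (−8.942 + 16.25) / 9.81 = 0.7453 s.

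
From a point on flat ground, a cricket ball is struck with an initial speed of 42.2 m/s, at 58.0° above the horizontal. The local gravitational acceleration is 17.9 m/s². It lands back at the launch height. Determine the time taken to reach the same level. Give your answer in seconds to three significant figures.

Components: vₓ = 42.20 cos 58.0° = 22.36 m/s, v_y0 = 42.20 sin 58.0° = 35.79 m/s.
Time of flight on level ground: T = 2 v_y0 / g = 2 × 35.79 / 17.9 = 3.999 s.

4.00 s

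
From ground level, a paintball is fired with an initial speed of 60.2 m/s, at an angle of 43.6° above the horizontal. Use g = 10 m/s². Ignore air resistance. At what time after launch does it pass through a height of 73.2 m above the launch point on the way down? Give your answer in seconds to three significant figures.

5.76 s

vₓ = 60.20 cos 43.6° = 43.60 m/s; v_y0 = 60.20 sin 43.6° = 41.52 m/s.
Height y(t) = 41.52 t − 5.000 t² = 73.2 gives 5.000 t² − 41.52 t + 73.2 = 0.
t = [41.52 ± √(41.52² − 2·10.0·73.2)] / 10.0 = (41.52 ± 16.11) / 10.0, so t = 2.541 s or t = 5.762 s.
The descending-branch root is 5.762 s.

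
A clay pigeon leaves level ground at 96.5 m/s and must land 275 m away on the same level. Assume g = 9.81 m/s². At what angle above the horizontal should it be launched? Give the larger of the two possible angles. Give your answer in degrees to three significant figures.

81.6°

Level-ground range R = v₀² sin(2θ)/g ⇒ sin(2θ) = gR/v₀² = 9.81 × 275 / 96.5² = 0.2897.
2θ = 16.84° or 180° − 16.84° = 163.2°, so θ = 8.420° or 81.58°.
The larger angle is 81.58°.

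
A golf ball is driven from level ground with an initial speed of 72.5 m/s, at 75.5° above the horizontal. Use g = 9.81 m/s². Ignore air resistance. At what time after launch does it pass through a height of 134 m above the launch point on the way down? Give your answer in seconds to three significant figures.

Resolve: vₓ = 72.50 cos 75.5° = 18.15 m/s and v_y0 = 72.50 sin 75.5° = 70.19 m/s.
Require v_y0 t − ½ g t² = 134, i.e. 4.905 t² − 70.19 t + 134 = 0.
Quadratic formula: t = (70.19 ± √2297.7) / 9.81 = (70.19 ± 47.93) / 9.81 → t = 2.269 s or 12.04 s.
The descending-branch root is 12.04 s.

12.0 s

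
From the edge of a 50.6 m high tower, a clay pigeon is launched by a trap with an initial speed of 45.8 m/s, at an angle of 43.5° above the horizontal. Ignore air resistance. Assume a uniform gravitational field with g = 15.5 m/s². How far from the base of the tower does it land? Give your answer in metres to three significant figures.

Horizontal component vₓ = 45.80 cos 43.5° = 33.22 m/s; vertical v_y0 = 45.80 sin 43.5° = 31.53 m/s.
With up positive and y = 0 at the ground: y(t) = 50.6 + (31.53) t − 7.750 t². Setting y = 0 and taking the positive root: t = [31.53 + √(31.53² + 2·15.5·50.6)] / 15.5 = (31.53 + 50.62) / 15.5 = 5.300 s.
Horizontal distance: R = vₓ t = 33.22 × 5.300 = 176.1 m.

176 m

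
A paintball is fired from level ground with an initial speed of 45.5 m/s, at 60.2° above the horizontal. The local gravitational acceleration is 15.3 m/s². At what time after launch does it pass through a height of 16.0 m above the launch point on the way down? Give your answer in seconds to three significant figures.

4.72 s

vₓ = 45.50 cos 60.2° = 22.61 m/s; v_y0 = 45.50 sin 60.2° = 39.48 m/s.
Height y(t) = 39.48 t − 7.650 t² = 16.0 gives 7.650 t² − 39.48 t + 16.0 = 0.
t = [39.48 ± √(39.48² − 2·15.3·16.0)] / 15.3 = (39.48 ± 32.70) / 15.3, so t = 0.4433 s or t = 4.718 s.
The descending-branch root is 4.718 s.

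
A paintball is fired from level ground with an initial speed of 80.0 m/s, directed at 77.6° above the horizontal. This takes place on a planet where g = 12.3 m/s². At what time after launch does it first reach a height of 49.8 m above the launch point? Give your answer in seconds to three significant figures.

Components: vₓ = 80.00 cos 77.6° = 17.18 m/s, v_y0 = 80.00 sin 77.6° = 78.13 m/s.
Require v_y0 t − ½ g t² = 49.8, i.e. 6.150 t² − 78.13 t + 49.8 = 0.
Quadratic formula: t = (78.13 ± √4879.8) / 12.3 = (78.13 ± 69.86) / 12.3 → t = 0.6730 s or 12.03 s.
The first (ascending) time is 0.6730 s.

0.673 s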